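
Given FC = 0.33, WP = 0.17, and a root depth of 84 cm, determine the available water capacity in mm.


Step 1: Available water = (FC - WP) * depth * 10
Step 2: AW = (0.33 - 0.17) * 84 * 10
Step 3: AW = 0.16 * 84 * 10
Step 4: AW = 134.4 mm

134.4


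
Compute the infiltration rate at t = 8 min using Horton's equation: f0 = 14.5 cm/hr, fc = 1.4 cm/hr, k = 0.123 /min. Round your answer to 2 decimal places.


Step 1: f = fc + (f0 - fc) * exp(-k * t)
Step 2: exp(-0.123 * 8) = 0.373813
Step 3: f = 1.4 + (14.5 - 1.4) * 0.373813
Step 4: f = 1.4 + 13.1 * 0.373813
Step 5: f = 6.3 cm/hr

6.3


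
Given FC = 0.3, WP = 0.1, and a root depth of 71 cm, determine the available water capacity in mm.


Step 1: Available water = (FC - WP) * depth * 10
Step 2: AW = (0.3 - 0.1) * 71 * 10
Step 3: AW = 0.2 * 71 * 10
Step 4: AW = 142.0 mm

142.0


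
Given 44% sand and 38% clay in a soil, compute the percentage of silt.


Step 1: sand + silt + clay = 100%
Step 2: silt = 100 - sand - clay
Step 3: silt = 100 - 44 - 38
Step 4: silt = 18%

18


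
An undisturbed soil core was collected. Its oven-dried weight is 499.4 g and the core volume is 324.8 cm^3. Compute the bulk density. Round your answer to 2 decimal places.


Step 1: Identify the formula: BD = dry mass / volume
Step 2: Substitute values: BD = 499.4 / 324.8
Step 3: BD = 1.54 g/cm^3

1.54


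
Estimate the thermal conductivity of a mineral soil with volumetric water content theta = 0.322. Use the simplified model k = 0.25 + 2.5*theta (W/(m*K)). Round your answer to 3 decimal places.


Step 1: k = 0.25 + 2.5 * theta
Step 2: k = 0.25 + 2.5 * 0.322
Step 3: k = 0.25 + 0.805
Step 4: k = 1.055 W/(m*K)

1.055


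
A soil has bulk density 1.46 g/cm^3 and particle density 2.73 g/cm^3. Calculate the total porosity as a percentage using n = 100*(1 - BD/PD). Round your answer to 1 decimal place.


Step 1: Formula: n = 100 * (1 - BD / PD)
Step 2: n = 100 * (1 - 1.46 / 2.73)
Step 3: n = 100 * (1 - 0.5348)
Step 4: n = 46.5%

46.5


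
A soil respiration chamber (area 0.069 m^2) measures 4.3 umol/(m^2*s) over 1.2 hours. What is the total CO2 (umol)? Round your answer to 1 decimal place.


Step 1: Convert time to seconds: 1.2 hr * 3600 = 4320.0 s
Step 2: Total = flux * area * time_s
Step 3: Total = 4.3 * 0.069 * 4320.0
Step 4: Total = 1281.7 umol

1281.7


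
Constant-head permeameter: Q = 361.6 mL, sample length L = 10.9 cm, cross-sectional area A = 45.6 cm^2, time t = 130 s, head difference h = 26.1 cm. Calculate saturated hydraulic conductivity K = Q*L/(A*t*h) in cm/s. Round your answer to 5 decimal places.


Step 1: K = Q * L / (A * t * h)
Step 2: Numerator = 361.6 * 10.9 = 3941.44
Step 3: Denominator = 45.6 * 130 * 26.1 = 154720.8
Step 4: K = 3941.44 / 154720.8 = 0.02547 cm/s

0.02547


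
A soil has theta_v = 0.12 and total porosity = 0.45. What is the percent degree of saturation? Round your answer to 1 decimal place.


Step 1: S = 100 * theta_v / n
Step 2: S = 100 * 0.12 / 0.45
Step 3: S = 26.7%

26.7


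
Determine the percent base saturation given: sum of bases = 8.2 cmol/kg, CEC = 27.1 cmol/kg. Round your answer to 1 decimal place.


Step 1: BS = 100 * (sum of bases) / CEC
Step 2: BS = 100 * 8.2 / 27.1
Step 3: BS = 30.3%

30.3


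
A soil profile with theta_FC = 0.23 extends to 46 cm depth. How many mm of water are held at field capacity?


Step 1: Water (mm) = theta_FC * depth (cm) * 10
Step 2: Water = 0.23 * 46 * 10
Step 3: Water = 105.8 mm

105.8


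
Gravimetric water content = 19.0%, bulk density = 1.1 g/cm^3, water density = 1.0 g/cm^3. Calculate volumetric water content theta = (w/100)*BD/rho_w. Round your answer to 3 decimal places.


Step 1: theta = (w / 100) * BD / rho_w
Step 2: theta = (19.0 / 100) * 1.1 / 1.0
Step 3: theta = 0.19 * 1.1
Step 4: theta = 0.209

0.209


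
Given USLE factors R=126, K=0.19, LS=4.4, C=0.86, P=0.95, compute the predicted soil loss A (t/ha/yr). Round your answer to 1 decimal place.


Step 1: A = R * K * LS * C * P
Step 2: R * K = 126 * 0.19 = 23.94
Step 3: (R*K) * LS = 23.94 * 4.4 = 105.336
Step 4: * C * P = 105.336 * 0.86 * 0.95 = 86.1
Step 5: A = 86.1 t/(ha*yr)

86.1


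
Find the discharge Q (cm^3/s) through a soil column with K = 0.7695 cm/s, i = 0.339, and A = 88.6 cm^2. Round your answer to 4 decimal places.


Step 1: Apply Darcy's law: Q = K * i * A
Step 2: Q = 0.7695 * 0.339 * 88.6
Step 3: Q = 23.1122 cm^3/s

23.1122


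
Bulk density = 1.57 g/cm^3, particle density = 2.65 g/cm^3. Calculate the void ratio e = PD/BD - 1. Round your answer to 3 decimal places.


Step 1: e = PD / BD - 1
Step 2: e = 2.65 / 1.57 - 1
Step 3: e = 1.6879 - 1
Step 4: e = 0.688

0.688


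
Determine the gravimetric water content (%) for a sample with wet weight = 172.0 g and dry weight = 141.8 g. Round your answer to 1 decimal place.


Step 1: Water mass = wet - dry = 172.0 - 141.8 = 30.2 g
Step 2: w = 100 * water mass / dry mass
Step 3: w = 100 * 30.2 / 141.8 = 21.3%

21.3


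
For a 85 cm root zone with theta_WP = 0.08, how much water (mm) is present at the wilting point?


Step 1: Water (mm) = theta_WP * depth * 10
Step 2: Water = 0.08 * 85 * 10
Step 3: Water = 68.0 mm

68.0


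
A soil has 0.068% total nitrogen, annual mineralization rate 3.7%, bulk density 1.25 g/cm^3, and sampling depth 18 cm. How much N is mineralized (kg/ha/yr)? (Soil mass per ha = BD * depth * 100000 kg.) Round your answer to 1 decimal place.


Step 1: Soil mass per ha = BD * depth * 100000 = 1.25 * 18 * 100000 = 2250000 kg
Step 2: Total N pool = soil mass * N%/100 = 2250000 * 0.068/100 = 1530.0 kg/ha
Step 3: N mineralized = N pool * rate%/100 = 1530.0 * 3.7/100 = 56.6 kg/ha/yr

56.6


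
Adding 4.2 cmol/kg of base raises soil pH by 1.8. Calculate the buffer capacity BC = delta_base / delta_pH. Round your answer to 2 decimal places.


Step 1: BC = change in base / change in pH
Step 2: BC = 4.2 / 1.8
Step 3: BC = 2.33 cmol/(kg*pH unit)

2.33


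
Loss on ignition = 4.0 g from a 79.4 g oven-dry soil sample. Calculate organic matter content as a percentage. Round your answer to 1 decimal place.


Step 1: OM% = 100 * LOI / sample mass
Step 2: OM = 100 * 4.0 / 79.4
Step 3: OM = 5.0%

5.0


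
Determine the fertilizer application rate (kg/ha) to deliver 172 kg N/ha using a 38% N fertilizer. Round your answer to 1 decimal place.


Step 1: Fertilizer rate = target N / (N content / 100)
Step 2: Rate = 172 / (38 / 100)
Step 3: Rate = 172 / 0.38
Step 4: Rate = 452.6 kg/ha

452.6


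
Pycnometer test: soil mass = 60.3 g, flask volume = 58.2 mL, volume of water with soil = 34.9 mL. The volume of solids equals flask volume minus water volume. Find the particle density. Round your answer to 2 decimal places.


Step 1: Volume of solids = flask volume - water volume with soil
Step 2: V_solids = 58.2 - 34.9 = 23.3 mL
Step 3: Particle density = mass / V_solids = 60.3 / 23.3 = 2.59 g/cm^3

2.59


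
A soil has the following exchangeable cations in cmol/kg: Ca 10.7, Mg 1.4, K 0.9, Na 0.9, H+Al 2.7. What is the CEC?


Step 1: CEC = Ca + Mg + K + Na + (H+Al)
Step 2: CEC = 10.7 + 1.4 + 0.9 + 0.9 + 2.7
Step 3: CEC = 16.6 cmol/kg

16.6


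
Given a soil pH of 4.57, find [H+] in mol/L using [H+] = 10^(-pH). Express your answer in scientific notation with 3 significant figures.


Step 1: [H+] = 10^(-pH)
Step 2: [H+] = 10^(-4.57)
Step 3: [H+] = 2.69e-05 mol/L

2.69e-05


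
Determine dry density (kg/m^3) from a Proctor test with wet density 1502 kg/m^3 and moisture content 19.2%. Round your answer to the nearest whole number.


Step 1: Dry density = wet density / (1 + w/100)
Step 2: Dry density = 1502 / (1 + 19.2/100)
Step 3: Dry density = 1502 / 1.192
Step 4: Dry density = 1260 kg/m^3

1260


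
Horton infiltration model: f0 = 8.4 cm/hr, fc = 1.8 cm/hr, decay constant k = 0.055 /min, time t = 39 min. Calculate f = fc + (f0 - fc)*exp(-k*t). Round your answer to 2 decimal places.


Step 1: f = fc + (f0 - fc) * exp(-k * t)
Step 2: exp(-0.055 * 39) = 0.117068
Step 3: f = 1.8 + (8.4 - 1.8) * 0.117068
Step 4: f = 1.8 + 6.6 * 0.117068
Step 5: f = 2.57 cm/hr

2.57


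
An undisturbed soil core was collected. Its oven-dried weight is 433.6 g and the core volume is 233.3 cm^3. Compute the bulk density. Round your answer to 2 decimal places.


Step 1: Identify the formula: BD = dry mass / volume
Step 2: Substitute values: BD = 433.6 / 233.3
Step 3: BD = 1.86 g/cm^3

1.86


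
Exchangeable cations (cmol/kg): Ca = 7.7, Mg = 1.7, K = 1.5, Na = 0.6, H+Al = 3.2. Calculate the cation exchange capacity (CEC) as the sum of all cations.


Step 1: CEC = Ca + Mg + K + Na + (H+Al)
Step 2: CEC = 7.7 + 1.7 + 1.5 + 0.6 + 3.2
Step 3: CEC = 14.7 cmol/kg

14.7


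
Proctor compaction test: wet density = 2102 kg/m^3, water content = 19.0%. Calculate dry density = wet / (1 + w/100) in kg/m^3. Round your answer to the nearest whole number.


Step 1: Dry density = wet density / (1 + w/100)
Step 2: Dry density = 2102 / (1 + 19.0/100)
Step 3: Dry density = 2102 / 1.19
Step 4: Dry density = 1766 kg/m^3

1766


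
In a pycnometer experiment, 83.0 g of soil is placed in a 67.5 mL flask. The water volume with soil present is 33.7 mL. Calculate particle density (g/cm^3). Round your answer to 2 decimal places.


Step 1: Volume of solids = flask volume - water volume with soil
Step 2: V_solids = 67.5 - 33.7 = 33.8 mL
Step 3: Particle density = mass / V_solids = 83.0 / 33.8 = 2.46 g/cm^3

2.46


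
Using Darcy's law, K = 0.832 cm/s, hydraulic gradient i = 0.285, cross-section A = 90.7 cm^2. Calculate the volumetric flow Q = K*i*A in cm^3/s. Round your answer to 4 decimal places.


Step 1: Apply Darcy's law: Q = K * i * A
Step 2: Q = 0.832 * 0.285 * 90.7
Step 3: Q = 21.5068 cm^3/s

21.5068


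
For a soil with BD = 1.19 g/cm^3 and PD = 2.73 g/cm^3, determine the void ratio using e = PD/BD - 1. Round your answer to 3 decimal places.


Step 1: e = PD / BD - 1
Step 2: e = 2.73 / 1.19 - 1
Step 3: e = 2.29412 - 1
Step 4: e = 1.294

1.294


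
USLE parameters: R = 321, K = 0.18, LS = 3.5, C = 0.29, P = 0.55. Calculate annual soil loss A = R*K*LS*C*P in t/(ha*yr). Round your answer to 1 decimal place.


Step 1: A = R * K * LS * C * P
Step 2: R * K = 321 * 0.18 = 57.78
Step 3: (R*K) * LS = 57.78 * 3.5 = 202.23
Step 4: * C * P = 202.23 * 0.29 * 0.55 = 32.3
Step 5: A = 32.3 t/(ha*yr)

32.3


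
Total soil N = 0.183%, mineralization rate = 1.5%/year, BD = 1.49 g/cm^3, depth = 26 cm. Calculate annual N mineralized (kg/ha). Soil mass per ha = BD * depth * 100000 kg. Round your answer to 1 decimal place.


Step 1: Soil mass per ha = BD * depth * 100000 = 1.49 * 26 * 100000 = 3874000 kg
Step 2: Total N pool = soil mass * N%/100 = 3874000 * 0.183/100 = 7089.42 kg/ha
Step 3: N mineralized = N pool * rate%/100 = 7089.42 * 1.5/100 = 106.3 kg/ha/yr

106.3


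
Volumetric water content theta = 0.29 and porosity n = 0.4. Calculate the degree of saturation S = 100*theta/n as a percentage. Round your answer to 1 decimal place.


Step 1: S = 100 * theta_v / n
Step 2: S = 100 * 0.29 / 0.4
Step 3: S = 72.5%

72.5


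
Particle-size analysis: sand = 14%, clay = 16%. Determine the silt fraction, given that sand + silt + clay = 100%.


Step 1: sand + silt + clay = 100%
Step 2: silt = 100 - sand - clay
Step 3: silt = 100 - 14 - 16
Step 4: silt = 70%

70


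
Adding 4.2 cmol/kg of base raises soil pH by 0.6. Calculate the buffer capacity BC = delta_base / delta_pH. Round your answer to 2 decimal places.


Step 1: BC = change in base / change in pH
Step 2: BC = 4.2 / 0.6
Step 3: BC = 7.0 cmol/(kg*pH unit)

7.0


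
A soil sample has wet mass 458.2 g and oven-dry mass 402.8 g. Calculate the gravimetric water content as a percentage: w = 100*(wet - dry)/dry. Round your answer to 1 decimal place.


Step 1: Water mass = wet - dry = 458.2 - 402.8 = 55.4 g
Step 2: w = 100 * water mass / dry mass
Step 3: w = 100 * 55.4 / 402.8 = 13.8%

13.8


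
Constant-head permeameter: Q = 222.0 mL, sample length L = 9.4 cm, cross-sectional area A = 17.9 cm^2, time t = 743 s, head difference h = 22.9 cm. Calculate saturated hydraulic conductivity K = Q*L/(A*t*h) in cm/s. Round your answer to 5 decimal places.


Step 1: K = Q * L / (A * t * h)
Step 2: Numerator = 222.0 * 9.4 = 2086.8
Step 3: Denominator = 17.9 * 743 * 22.9 = 304563.13
Step 4: K = 2086.8 / 304563.13 = 0.00685 cm/s

0.00685


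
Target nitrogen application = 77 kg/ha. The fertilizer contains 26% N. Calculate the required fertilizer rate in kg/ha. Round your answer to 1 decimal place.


Step 1: Fertilizer rate = target N / (N content / 100)
Step 2: Rate = 77 / (26 / 100)
Step 3: Rate = 77 / 0.26
Step 4: Rate = 296.2 kg/ha

296.2


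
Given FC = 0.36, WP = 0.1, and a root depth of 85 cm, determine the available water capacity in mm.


Step 1: Available water = (FC - WP) * depth * 10
Step 2: AW = (0.36 - 0.1) * 85 * 10
Step 3: AW = 0.26 * 85 * 10
Step 4: AW = 221.0 mm

221.0


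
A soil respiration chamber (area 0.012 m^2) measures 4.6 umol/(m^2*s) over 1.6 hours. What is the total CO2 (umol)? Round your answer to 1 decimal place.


Step 1: Convert time to seconds: 1.6 hr * 3600 = 5760.0 s
Step 2: Total = flux * area * time_s
Step 3: Total = 4.6 * 0.012 * 5760.0
Step 4: Total = 318.0 umol

318.0


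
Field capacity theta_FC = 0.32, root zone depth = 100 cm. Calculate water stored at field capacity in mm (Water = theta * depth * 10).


Step 1: Water (mm) = theta_FC * depth (cm) * 10
Step 2: Water = 0.32 * 100 * 10
Step 3: Water = 320.0 mm

320.0


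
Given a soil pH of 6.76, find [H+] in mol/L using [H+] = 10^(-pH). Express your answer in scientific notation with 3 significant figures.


Step 1: [H+] = 10^(-pH)
Step 2: [H+] = 10^(-6.76)
Step 3: [H+] = 1.74e-07 mol/L

1.74e-07


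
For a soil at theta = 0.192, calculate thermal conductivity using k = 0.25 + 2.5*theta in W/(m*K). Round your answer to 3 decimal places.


Step 1: k = 0.25 + 2.5 * theta
Step 2: k = 0.25 + 2.5 * 0.192
Step 3: k = 0.25 + 0.48
Step 4: k = 0.73 W/(m*K)

0.73


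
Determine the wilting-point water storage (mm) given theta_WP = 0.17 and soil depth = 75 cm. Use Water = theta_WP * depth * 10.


Step 1: Water (mm) = theta_WP * depth * 10
Step 2: Water = 0.17 * 75 * 10
Step 3: Water = 127.5 mm

127.5


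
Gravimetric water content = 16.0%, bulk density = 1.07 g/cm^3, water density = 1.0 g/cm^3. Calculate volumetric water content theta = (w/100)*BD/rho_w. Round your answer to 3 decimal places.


Step 1: theta = (w / 100) * BD / rho_w
Step 2: theta = (16.0 / 100) * 1.07 / 1.0
Step 3: theta = 0.16 * 1.07
Step 4: theta = 0.171

0.171


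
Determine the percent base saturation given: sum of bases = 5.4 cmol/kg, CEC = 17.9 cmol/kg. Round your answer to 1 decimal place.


Step 1: BS = 100 * (sum of bases) / CEC
Step 2: BS = 100 * 5.4 / 17.9
Step 3: BS = 30.2%

30.2


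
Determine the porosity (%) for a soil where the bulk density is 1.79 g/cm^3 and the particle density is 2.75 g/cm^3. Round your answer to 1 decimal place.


Step 1: Formula: n = 100 * (1 - BD / PD)
Step 2: n = 100 * (1 - 1.79 / 2.75)
Step 3: n = 100 * (1 - 0.65091)
Step 4: n = 34.9%

34.9


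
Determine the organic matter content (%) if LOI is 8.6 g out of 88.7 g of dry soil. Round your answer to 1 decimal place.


Step 1: OM% = 100 * LOI / sample mass
Step 2: OM = 100 * 8.6 / 88.7
Step 3: OM = 9.7%

9.7


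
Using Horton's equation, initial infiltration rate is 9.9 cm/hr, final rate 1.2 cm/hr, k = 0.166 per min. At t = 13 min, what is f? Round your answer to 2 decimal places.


Step 1: f = fc + (f0 - fc) * exp(-k * t)
Step 2: exp(-0.166 * 13) = 0.115556
Step 3: f = 1.2 + (9.9 - 1.2) * 0.115556
Step 4: f = 1.2 + 8.7 * 0.115556
Step 5: f = 2.21 cm/hr

2.21


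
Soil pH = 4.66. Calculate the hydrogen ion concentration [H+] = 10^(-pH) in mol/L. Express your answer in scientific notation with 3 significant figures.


Step 1: [H+] = 10^(-pH)
Step 2: [H+] = 10^(-4.66)
Step 3: [H+] = 2.19e-05 mol/L

2.19e-05


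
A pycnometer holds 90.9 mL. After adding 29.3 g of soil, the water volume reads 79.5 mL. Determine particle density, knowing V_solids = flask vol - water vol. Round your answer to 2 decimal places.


Step 1: Volume of solids = flask volume - water volume with soil
Step 2: V_solids = 90.9 - 79.5 = 11.4 mL
Step 3: Particle density = mass / V_solids = 29.3 / 11.4 = 2.57 g/cm^3

2.57


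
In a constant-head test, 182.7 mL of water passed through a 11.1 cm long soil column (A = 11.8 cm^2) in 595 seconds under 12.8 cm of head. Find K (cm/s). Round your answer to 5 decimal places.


Step 1: K = Q * L / (A * t * h)
Step 2: Numerator = 182.7 * 11.1 = 2027.97
Step 3: Denominator = 11.8 * 595 * 12.8 = 89868.8
Step 4: K = 2027.97 / 89868.8 = 0.02257 cm/s

0.02257


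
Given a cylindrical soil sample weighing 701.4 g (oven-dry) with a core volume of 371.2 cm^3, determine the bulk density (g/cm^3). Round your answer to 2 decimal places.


Step 1: Identify the formula: BD = dry mass / volume
Step 2: Substitute values: BD = 701.4 / 371.2
Step 3: BD = 1.89 g/cm^3

1.89


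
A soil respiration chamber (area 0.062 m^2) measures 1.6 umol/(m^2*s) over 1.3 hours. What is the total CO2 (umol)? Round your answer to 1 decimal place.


Step 1: Convert time to seconds: 1.3 hr * 3600 = 4680.0 s
Step 2: Total = flux * area * time_s
Step 3: Total = 1.6 * 0.062 * 4680.0
Step 4: Total = 464.3 umol

464.3


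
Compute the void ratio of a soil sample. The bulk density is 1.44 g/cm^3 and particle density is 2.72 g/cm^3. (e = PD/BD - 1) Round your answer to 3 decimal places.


Step 1: e = PD / BD - 1
Step 2: e = 2.72 / 1.44 - 1
Step 3: e = 1.88889 - 1
Step 4: e = 0.889

0.889


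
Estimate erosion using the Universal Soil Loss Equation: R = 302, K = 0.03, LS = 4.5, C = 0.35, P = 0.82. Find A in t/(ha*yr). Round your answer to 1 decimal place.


Step 1: A = R * K * LS * C * P
Step 2: R * K = 302 * 0.03 = 9.06
Step 3: (R*K) * LS = 9.06 * 4.5 = 40.77
Step 4: * C * P = 40.77 * 0.35 * 0.82 = 11.7
Step 5: A = 11.7 t/(ha*yr)

11.7


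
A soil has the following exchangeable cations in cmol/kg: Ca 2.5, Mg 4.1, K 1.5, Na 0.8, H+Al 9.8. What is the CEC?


Step 1: CEC = Ca + Mg + K + Na + (H+Al)
Step 2: CEC = 2.5 + 4.1 + 1.5 + 0.8 + 9.8
Step 3: CEC = 18.7 cmol/kg

18.7


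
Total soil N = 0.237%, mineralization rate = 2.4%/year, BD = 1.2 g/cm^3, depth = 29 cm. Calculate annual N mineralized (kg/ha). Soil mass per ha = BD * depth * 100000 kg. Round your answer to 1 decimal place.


Step 1: Soil mass per ha = BD * depth * 100000 = 1.2 * 29 * 100000 = 3480000 kg
Step 2: Total N pool = soil mass * N%/100 = 3480000 * 0.237/100 = 8247.6 kg/ha
Step 3: N mineralized = N pool * rate%/100 = 8247.6 * 2.4/100 = 197.9 kg/ha/yr

197.9


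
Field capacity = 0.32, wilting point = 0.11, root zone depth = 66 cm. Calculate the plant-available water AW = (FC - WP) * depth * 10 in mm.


Step 1: Available water = (FC - WP) * depth * 10
Step 2: AW = (0.32 - 0.11) * 66 * 10
Step 3: AW = 0.21 * 66 * 10
Step 4: AW = 138.6 mm

138.6


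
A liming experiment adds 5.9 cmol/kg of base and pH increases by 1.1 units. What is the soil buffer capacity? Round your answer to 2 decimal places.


Step 1: BC = change in base / change in pH
Step 2: BC = 5.9 / 1.1
Step 3: BC = 5.36 cmol/(kg*pH unit)

5.36


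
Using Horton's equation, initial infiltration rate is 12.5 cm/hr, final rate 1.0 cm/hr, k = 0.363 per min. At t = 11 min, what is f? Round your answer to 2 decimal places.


Step 1: f = fc + (f0 - fc) * exp(-k * t)
Step 2: exp(-0.363 * 11) = 0.018444
Step 3: f = 1.0 + (12.5 - 1.0) * 0.018444
Step 4: f = 1.0 + 11.5 * 0.018444
Step 5: f = 1.21 cm/hr

1.21


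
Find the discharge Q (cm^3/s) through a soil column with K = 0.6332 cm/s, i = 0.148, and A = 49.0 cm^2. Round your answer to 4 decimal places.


Step 1: Apply Darcy's law: Q = K * i * A
Step 2: Q = 0.6332 * 0.148 * 49.0
Step 3: Q = 4.592 cm^3/s

4.592


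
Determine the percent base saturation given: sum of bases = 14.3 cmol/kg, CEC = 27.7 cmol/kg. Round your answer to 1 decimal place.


Step 1: BS = 100 * (sum of bases) / CEC
Step 2: BS = 100 * 14.3 / 27.7
Step 3: BS = 51.6%

51.6


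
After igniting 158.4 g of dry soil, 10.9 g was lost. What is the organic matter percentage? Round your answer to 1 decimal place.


Step 1: OM% = 100 * LOI / sample mass
Step 2: OM = 100 * 10.9 / 158.4
Step 3: OM = 6.9%

6.9


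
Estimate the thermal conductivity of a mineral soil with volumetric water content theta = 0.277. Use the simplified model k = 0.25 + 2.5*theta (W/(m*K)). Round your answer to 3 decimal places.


Step 1: k = 0.25 + 2.5 * theta
Step 2: k = 0.25 + 2.5 * 0.277
Step 3: k = 0.25 + 0.693
Step 4: k = 0.943 W/(m*K)

0.943


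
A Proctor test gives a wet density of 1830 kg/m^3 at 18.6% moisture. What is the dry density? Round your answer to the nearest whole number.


Step 1: Dry density = wet density / (1 + w/100)
Step 2: Dry density = 1830 / (1 + 18.6/100)
Step 3: Dry density = 1830 / 1.186
Step 4: Dry density = 1543 kg/m^3

1543


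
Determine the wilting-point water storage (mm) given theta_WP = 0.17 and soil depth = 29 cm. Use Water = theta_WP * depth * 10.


Step 1: Water (mm) = theta_WP * depth * 10
Step 2: Water = 0.17 * 29 * 10
Step 3: Water = 49.3 mm

49.3


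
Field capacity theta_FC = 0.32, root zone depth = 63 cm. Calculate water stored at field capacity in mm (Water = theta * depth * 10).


Step 1: Water (mm) = theta_FC * depth (cm) * 10
Step 2: Water = 0.32 * 63 * 10
Step 3: Water = 201.6 mm

201.6


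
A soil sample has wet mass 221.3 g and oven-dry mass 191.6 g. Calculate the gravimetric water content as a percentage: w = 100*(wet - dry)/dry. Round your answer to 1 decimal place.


Step 1: Water mass = wet - dry = 221.3 - 191.6 = 29.7 g
Step 2: w = 100 * water mass / dry mass
Step 3: w = 100 * 29.7 / 191.6 = 15.5%

15.5


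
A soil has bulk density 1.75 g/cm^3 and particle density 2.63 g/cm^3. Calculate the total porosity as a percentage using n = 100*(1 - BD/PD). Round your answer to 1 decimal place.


Step 1: Formula: n = 100 * (1 - BD / PD)
Step 2: n = 100 * (1 - 1.75 / 2.63)
Step 3: n = 100 * (1 - 0.6654)
Step 4: n = 33.5%

33.5


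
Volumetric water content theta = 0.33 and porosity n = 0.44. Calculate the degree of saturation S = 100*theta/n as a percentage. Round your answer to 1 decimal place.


Step 1: S = 100 * theta_v / n
Step 2: S = 100 * 0.33 / 0.44
Step 3: S = 75.0%

75.0


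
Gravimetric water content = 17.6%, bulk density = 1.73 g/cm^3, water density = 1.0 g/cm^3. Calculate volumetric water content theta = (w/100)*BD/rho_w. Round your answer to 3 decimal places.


Step 1: theta = (w / 100) * BD / rho_w
Step 2: theta = (17.6 / 100) * 1.73 / 1.0
Step 3: theta = 0.176 * 1.73
Step 4: theta = 0.304

0.304


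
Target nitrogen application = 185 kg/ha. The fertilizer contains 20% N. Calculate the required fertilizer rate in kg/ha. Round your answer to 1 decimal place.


Step 1: Fertilizer rate = target N / (N content / 100)
Step 2: Rate = 185 / (20 / 100)
Step 3: Rate = 185 / 0.2
Step 4: Rate = 925.0 kg/ha

925.0


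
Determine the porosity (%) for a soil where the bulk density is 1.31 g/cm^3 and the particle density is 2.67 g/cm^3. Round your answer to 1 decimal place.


Step 1: Formula: n = 100 * (1 - BD / PD)
Step 2: n = 100 * (1 - 1.31 / 2.67)
Step 3: n = 100 * (1 - 0.49064)
Step 4: n = 50.9%

50.9


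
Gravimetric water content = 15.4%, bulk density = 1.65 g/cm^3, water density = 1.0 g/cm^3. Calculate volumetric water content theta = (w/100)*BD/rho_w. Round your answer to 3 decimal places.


Step 1: theta = (w / 100) * BD / rho_w
Step 2: theta = (15.4 / 100) * 1.65 / 1.0
Step 3: theta = 0.154 * 1.65
Step 4: theta = 0.254

0.254


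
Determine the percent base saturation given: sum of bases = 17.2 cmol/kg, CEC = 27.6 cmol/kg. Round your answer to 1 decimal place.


Step 1: BS = 100 * (sum of bases) / CEC
Step 2: BS = 100 * 17.2 / 27.6
Step 3: BS = 62.3%

62.3


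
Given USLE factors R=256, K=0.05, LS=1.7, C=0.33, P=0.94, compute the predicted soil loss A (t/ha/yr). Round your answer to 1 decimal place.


Step 1: A = R * K * LS * C * P
Step 2: R * K = 256 * 0.05 = 12.8
Step 3: (R*K) * LS = 12.8 * 1.7 = 21.76
Step 4: * C * P = 21.76 * 0.33 * 0.94 = 6.7
Step 5: A = 6.7 t/(ha*yr)

6.7


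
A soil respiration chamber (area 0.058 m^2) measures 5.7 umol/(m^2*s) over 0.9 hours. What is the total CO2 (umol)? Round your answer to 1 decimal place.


Step 1: Convert time to seconds: 0.9 hr * 3600 = 3240.0 s
Step 2: Total = flux * area * time_s
Step 3: Total = 5.7 * 0.058 * 3240.0
Step 4: Total = 1071.1 umol

1071.1


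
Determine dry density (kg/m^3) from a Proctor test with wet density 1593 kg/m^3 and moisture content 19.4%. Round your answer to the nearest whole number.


Step 1: Dry density = wet density / (1 + w/100)
Step 2: Dry density = 1593 / (1 + 19.4/100)
Step 3: Dry density = 1593 / 1.194
Step 4: Dry density = 1334 kg/m^3

1334


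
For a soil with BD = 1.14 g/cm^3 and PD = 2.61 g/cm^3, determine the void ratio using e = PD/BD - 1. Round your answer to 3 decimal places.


Step 1: e = PD / BD - 1
Step 2: e = 2.61 / 1.14 - 1
Step 3: e = 2.28947 - 1
Step 4: e = 1.289

1.289


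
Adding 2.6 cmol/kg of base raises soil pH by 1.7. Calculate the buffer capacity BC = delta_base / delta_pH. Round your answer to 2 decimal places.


Step 1: BC = change in base / change in pH
Step 2: BC = 2.6 / 1.7
Step 3: BC = 1.53 cmol/(kg*pH unit)

1.53


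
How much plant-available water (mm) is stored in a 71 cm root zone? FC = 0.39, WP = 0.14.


Step 1: Available water = (FC - WP) * depth * 10
Step 2: AW = (0.39 - 0.14) * 71 * 10
Step 3: AW = 0.25 * 71 * 10
Step 4: AW = 177.5 mm

177.5


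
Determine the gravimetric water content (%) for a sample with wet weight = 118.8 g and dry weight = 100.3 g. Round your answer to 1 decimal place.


Step 1: Water mass = wet - dry = 118.8 - 100.3 = 18.5 g
Step 2: w = 100 * water mass / dry mass
Step 3: w = 100 * 18.5 / 100.3 = 18.4%

18.4


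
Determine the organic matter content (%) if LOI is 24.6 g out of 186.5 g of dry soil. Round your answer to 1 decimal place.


Step 1: OM% = 100 * LOI / sample mass
Step 2: OM = 100 * 24.6 / 186.5
Step 3: OM = 13.2%

13.2


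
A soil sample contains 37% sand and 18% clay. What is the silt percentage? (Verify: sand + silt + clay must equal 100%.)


Step 1: sand + silt + clay = 100%
Step 2: silt = 100 - sand - clay
Step 3: silt = 100 - 37 - 18
Step 4: silt = 45%

45


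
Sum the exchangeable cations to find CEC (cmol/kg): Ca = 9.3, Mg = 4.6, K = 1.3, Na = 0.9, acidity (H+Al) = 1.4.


Step 1: CEC = Ca + Mg + K + Na + (H+Al)
Step 2: CEC = 9.3 + 4.6 + 1.3 + 0.9 + 1.4
Step 3: CEC = 17.5 cmol/kg

17.5


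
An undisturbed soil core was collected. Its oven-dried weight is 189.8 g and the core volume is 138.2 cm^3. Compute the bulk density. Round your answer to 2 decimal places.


Step 1: Identify the formula: BD = dry mass / volume
Step 2: Substitute values: BD = 189.8 / 138.2
Step 3: BD = 1.37 g/cm^3

1.37


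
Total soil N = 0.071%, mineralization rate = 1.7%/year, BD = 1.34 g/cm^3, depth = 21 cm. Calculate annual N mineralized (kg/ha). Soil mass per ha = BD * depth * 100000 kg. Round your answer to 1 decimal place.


Step 1: Soil mass per ha = BD * depth * 100000 = 1.34 * 21 * 100000 = 2814000 kg
Step 2: Total N pool = soil mass * N%/100 = 2814000 * 0.071/100 = 1997.94 kg/ha
Step 3: N mineralized = N pool * rate%/100 = 1997.94 * 1.7/100 = 34.0 kg/ha/yr

34.0


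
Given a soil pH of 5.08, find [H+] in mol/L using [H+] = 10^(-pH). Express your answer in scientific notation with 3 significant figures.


Step 1: [H+] = 10^(-pH)
Step 2: [H+] = 10^(-5.08)
Step 3: [H+] = 8.32e-06 mol/L

8.32e-06


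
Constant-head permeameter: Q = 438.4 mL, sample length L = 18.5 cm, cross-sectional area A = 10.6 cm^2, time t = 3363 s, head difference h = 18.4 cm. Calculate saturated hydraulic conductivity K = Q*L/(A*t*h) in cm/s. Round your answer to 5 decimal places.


Step 1: K = Q * L / (A * t * h)
Step 2: Numerator = 438.4 * 18.5 = 8110.4
Step 3: Denominator = 10.6 * 3363 * 18.4 = 655919.52
Step 4: K = 8110.4 / 655919.52 = 0.01236 cm/s

0.01236


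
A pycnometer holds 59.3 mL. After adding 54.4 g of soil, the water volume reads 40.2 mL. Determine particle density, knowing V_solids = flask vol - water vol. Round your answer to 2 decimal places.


Step 1: Volume of solids = flask volume - water volume with soil
Step 2: V_solids = 59.3 - 40.2 = 19.1 mL
Step 3: Particle density = mass / V_solids = 54.4 / 19.1 = 2.85 g/cm^3

2.85


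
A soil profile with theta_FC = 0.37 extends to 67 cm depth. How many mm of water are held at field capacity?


Step 1: Water (mm) = theta_FC * depth (cm) * 10
Step 2: Water = 0.37 * 67 * 10
Step 3: Water = 247.9 mm

247.9


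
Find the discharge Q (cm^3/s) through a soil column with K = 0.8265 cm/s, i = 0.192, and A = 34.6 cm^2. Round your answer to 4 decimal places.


Step 1: Apply Darcy's law: Q = K * i * A
Step 2: Q = 0.8265 * 0.192 * 34.6
Step 3: Q = 5.4906 cm^3/s

5.4906


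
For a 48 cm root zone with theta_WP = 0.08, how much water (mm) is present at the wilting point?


Step 1: Water (mm) = theta_WP * depth * 10
Step 2: Water = 0.08 * 48 * 10
Step 3: Water = 38.4 mm

38.4


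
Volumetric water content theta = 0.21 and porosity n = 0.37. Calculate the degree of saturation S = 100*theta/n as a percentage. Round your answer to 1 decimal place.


Step 1: S = 100 * theta_v / n
Step 2: S = 100 * 0.21 / 0.37
Step 3: S = 56.8%

56.8


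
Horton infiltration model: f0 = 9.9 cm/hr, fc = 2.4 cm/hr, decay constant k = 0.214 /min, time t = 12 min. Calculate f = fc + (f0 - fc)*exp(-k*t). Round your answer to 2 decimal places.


Step 1: f = fc + (f0 - fc) * exp(-k * t)
Step 2: exp(-0.214 * 12) = 0.076689
Step 3: f = 2.4 + (9.9 - 2.4) * 0.076689
Step 4: f = 2.4 + 7.5 * 0.076689
Step 5: f = 2.98 cm/hr

2.98


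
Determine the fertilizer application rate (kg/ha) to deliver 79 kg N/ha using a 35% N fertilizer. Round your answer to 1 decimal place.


Step 1: Fertilizer rate = target N / (N content / 100)
Step 2: Rate = 79 / (35 / 100)
Step 3: Rate = 79 / 0.35
Step 4: Rate = 225.7 kg/ha

225.7


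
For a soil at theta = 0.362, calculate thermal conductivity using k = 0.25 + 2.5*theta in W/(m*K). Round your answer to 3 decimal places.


Step 1: k = 0.25 + 2.5 * theta
Step 2: k = 0.25 + 2.5 * 0.362
Step 3: k = 0.25 + 0.905
Step 4: k = 1.155 W/(m*K)

1.155


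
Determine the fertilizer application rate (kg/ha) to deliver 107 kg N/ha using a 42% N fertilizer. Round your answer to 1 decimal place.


Step 1: Fertilizer rate = target N / (N content / 100)
Step 2: Rate = 107 / (42 / 100)
Step 3: Rate = 107 / 0.42
Step 4: Rate = 254.8 kg/ha

254.8


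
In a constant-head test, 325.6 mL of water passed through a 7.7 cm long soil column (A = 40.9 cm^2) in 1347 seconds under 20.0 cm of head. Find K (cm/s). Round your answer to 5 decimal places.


Step 1: K = Q * L / (A * t * h)
Step 2: Numerator = 325.6 * 7.7 = 2507.12
Step 3: Denominator = 40.9 * 1347 * 20.0 = 1101846.0
Step 4: K = 2507.12 / 1101846.0 = 0.00228 cm/s

0.00228


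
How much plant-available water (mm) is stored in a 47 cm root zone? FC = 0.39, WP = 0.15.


Step 1: Available water = (FC - WP) * depth * 10
Step 2: AW = (0.39 - 0.15) * 47 * 10
Step 3: AW = 0.24 * 47 * 10
Step 4: AW = 112.8 mm

112.8


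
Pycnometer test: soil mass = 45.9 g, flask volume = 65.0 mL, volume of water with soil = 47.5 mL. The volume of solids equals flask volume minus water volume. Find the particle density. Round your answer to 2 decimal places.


Step 1: Volume of solids = flask volume - water volume with soil
Step 2: V_solids = 65.0 - 47.5 = 17.5 mL
Step 3: Particle density = mass / V_solids = 45.9 / 17.5 = 2.62 g/cm^3

2.62


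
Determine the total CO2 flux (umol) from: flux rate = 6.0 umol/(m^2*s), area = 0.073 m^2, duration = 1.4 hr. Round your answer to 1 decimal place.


Step 1: Convert time to seconds: 1.4 hr * 3600 = 5040.0 s
Step 2: Total = flux * area * time_s
Step 3: Total = 6.0 * 0.073 * 5040.0
Step 4: Total = 2207.5 umol

2207.5


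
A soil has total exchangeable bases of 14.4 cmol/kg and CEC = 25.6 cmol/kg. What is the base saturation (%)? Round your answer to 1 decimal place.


Step 1: BS = 100 * (sum of bases) / CEC
Step 2: BS = 100 * 14.4 / 25.6
Step 3: BS = 56.3%

56.3


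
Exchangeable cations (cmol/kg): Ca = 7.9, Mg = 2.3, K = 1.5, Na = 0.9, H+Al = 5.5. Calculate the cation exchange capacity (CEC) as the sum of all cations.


Step 1: CEC = Ca + Mg + K + Na + (H+Al)
Step 2: CEC = 7.9 + 2.3 + 1.5 + 0.9 + 5.5
Step 3: CEC = 18.1 cmol/kg

18.1


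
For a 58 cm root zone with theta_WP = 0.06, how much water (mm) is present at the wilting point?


Step 1: Water (mm) = theta_WP * depth * 10
Step 2: Water = 0.06 * 58 * 10
Step 3: Water = 34.8 mm

34.8


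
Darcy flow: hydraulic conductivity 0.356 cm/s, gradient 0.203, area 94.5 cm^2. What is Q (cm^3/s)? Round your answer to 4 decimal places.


Step 1: Apply Darcy's law: Q = K * i * A
Step 2: Q = 0.356 * 0.203 * 94.5
Step 3: Q = 6.8293 cm^3/s

6.8293


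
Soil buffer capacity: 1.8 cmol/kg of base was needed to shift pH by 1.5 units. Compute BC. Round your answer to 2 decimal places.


Step 1: BC = change in base / change in pH
Step 2: BC = 1.8 / 1.5
Step 3: BC = 1.2 cmol/(kg*pH unit)

1.2


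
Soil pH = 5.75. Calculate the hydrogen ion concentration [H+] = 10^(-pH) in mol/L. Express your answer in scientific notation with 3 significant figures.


Step 1: [H+] = 10^(-pH)
Step 2: [H+] = 10^(-5.75)
Step 3: [H+] = 1.78e-06 mol/L

1.78e-06


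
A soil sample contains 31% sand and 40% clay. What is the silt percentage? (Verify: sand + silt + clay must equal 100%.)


Step 1: sand + silt + clay = 100%
Step 2: silt = 100 - sand - clay
Step 3: silt = 100 - 31 - 40
Step 4: silt = 29%

29


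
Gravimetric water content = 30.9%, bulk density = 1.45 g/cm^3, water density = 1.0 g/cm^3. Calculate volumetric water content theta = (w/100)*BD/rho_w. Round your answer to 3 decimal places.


Step 1: theta = (w / 100) * BD / rho_w
Step 2: theta = (30.9 / 100) * 1.45 / 1.0
Step 3: theta = 0.309 * 1.45
Step 4: theta = 0.448

0.448


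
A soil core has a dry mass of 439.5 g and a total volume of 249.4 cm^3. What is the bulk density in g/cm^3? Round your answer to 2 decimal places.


Step 1: Identify the formula: BD = dry mass / volume
Step 2: Substitute values: BD = 439.5 / 249.4
Step 3: BD = 1.76 g/cm^3

1.76


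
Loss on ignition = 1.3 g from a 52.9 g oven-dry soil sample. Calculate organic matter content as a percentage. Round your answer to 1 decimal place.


Step 1: OM% = 100 * LOI / sample mass
Step 2: OM = 100 * 1.3 / 52.9
Step 3: OM = 2.5%

2.5


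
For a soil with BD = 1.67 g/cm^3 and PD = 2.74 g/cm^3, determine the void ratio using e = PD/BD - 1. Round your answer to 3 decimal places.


Step 1: e = PD / BD - 1
Step 2: e = 2.74 / 1.67 - 1
Step 3: e = 1.64072 - 1
Step 4: e = 0.641

0.641


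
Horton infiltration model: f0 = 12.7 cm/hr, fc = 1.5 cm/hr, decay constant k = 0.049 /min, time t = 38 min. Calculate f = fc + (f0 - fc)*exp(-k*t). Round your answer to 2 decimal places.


Step 1: f = fc + (f0 - fc) * exp(-k * t)
Step 2: exp(-0.049 * 38) = 0.155362
Step 3: f = 1.5 + (12.7 - 1.5) * 0.155362
Step 4: f = 1.5 + 11.2 * 0.155362
Step 5: f = 3.24 cm/hr

3.24


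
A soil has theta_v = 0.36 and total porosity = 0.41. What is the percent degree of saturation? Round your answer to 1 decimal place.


Step 1: S = 100 * theta_v / n
Step 2: S = 100 * 0.36 / 0.41
Step 3: S = 87.8%

87.8


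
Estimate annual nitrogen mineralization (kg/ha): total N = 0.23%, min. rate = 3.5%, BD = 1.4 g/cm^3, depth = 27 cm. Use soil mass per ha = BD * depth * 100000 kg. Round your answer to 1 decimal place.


Step 1: Soil mass per ha = BD * depth * 100000 = 1.4 * 27 * 100000 = 3780000 kg
Step 2: Total N pool = soil mass * N%/100 = 3780000 * 0.23/100 = 8694.0 kg/ha
Step 3: N mineralized = N pool * rate%/100 = 8694.0 * 3.5/100 = 304.3 kg/ha/yr

304.3


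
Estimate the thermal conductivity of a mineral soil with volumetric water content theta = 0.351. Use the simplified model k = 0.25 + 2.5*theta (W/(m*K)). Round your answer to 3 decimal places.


Step 1: k = 0.25 + 2.5 * theta
Step 2: k = 0.25 + 2.5 * 0.351
Step 3: k = 0.25 + 0.878
Step 4: k = 1.128 W/(m*K)

1.128


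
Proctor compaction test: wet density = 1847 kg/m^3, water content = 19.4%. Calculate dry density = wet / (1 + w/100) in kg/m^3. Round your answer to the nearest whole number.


Step 1: Dry density = wet density / (1 + w/100)
Step 2: Dry density = 1847 / (1 + 19.4/100)
Step 3: Dry density = 1847 / 1.194
Step 4: Dry density = 1547 kg/m^3

1547


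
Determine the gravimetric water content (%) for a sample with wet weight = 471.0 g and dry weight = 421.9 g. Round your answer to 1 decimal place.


Step 1: Water mass = wet - dry = 471.0 - 421.9 = 49.1 g
Step 2: w = 100 * water mass / dry mass
Step 3: w = 100 * 49.1 / 421.9 = 11.6%

11.6


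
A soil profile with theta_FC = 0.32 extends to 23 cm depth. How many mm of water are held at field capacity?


Step 1: Water (mm) = theta_FC * depth (cm) * 10
Step 2: Water = 0.32 * 23 * 10
Step 3: Water = 73.6 mm

73.6


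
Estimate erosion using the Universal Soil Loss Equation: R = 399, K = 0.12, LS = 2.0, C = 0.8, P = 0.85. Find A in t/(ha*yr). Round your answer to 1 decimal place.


Step 1: A = R * K * LS * C * P
Step 2: R * K = 399 * 0.12 = 47.88
Step 3: (R*K) * LS = 47.88 * 2.0 = 95.76
Step 4: * C * P = 95.76 * 0.8 * 0.85 = 65.1
Step 5: A = 65.1 t/(ha*yr)

65.1


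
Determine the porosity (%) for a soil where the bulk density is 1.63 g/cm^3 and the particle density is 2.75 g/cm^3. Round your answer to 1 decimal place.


Step 1: Formula: n = 100 * (1 - BD / PD)
Step 2: n = 100 * (1 - 1.63 / 2.75)
Step 3: n = 100 * (1 - 0.59273)
Step 4: n = 40.7%

40.7


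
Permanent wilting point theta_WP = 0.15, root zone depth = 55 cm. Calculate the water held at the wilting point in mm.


Step 1: Water (mm) = theta_WP * depth * 10
Step 2: Water = 0.15 * 55 * 10
Step 3: Water = 82.5 mm

82.5


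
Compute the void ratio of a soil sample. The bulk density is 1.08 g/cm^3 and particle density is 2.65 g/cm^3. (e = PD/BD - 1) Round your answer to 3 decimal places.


Step 1: e = PD / BD - 1
Step 2: e = 2.65 / 1.08 - 1
Step 3: e = 2.4537 - 1
Step 4: e = 1.454

1.454


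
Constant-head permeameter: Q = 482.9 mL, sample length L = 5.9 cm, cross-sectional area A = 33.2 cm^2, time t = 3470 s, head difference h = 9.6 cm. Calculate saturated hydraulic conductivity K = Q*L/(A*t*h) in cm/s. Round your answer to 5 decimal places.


Step 1: K = Q * L / (A * t * h)
Step 2: Numerator = 482.9 * 5.9 = 2849.11
Step 3: Denominator = 33.2 * 3470 * 9.6 = 1105958.4
Step 4: K = 2849.11 / 1105958.4 = 0.00258 cm/s

0.00258


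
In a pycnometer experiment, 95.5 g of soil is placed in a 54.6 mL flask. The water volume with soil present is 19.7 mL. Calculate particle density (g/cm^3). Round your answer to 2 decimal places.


Step 1: Volume of solids = flask volume - water volume with soil
Step 2: V_solids = 54.6 - 19.7 = 34.9 mL
Step 3: Particle density = mass / V_solids = 95.5 / 34.9 = 2.74 g/cm^3

2.74


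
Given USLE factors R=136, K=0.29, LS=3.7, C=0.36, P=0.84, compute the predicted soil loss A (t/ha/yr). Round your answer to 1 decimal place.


Step 1: A = R * K * LS * C * P
Step 2: R * K = 136 * 0.29 = 39.44
Step 3: (R*K) * LS = 39.44 * 3.7 = 145.928
Step 4: * C * P = 145.928 * 0.36 * 0.84 = 44.1
Step 5: A = 44.1 t/(ha*yr)

44.1


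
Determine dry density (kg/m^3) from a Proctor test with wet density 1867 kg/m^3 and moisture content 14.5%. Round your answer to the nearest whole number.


Step 1: Dry density = wet density / (1 + w/100)
Step 2: Dry density = 1867 / (1 + 14.5/100)
Step 3: Dry density = 1867 / 1.145
Step 4: Dry density = 1631 kg/m^3

1631
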